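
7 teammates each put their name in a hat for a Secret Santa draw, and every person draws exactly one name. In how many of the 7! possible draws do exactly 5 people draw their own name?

Pick the 5 fixed positions: C(7,5) = 21 ways.
The remaining 2 must be deranged: !2 = 1.
Total: 21 × 1 = 21.

21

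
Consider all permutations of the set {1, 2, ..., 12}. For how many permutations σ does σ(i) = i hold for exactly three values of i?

29369120

Choose which 3 of the 12 are fixed: C(12,3) = 220.
The remaining 9 must be deranged: !9 = 133496.
Total: 220 × 133496 = 29369120.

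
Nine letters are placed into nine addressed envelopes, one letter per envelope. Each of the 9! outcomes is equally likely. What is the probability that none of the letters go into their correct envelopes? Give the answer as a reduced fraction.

Favorable outcomes: !9 = 133496.
Total outcomes: 9! = 362880.
Probability = 133496/362880 = 16687/45360.

16687/45360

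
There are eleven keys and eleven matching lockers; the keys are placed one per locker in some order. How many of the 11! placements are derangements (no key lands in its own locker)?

14684570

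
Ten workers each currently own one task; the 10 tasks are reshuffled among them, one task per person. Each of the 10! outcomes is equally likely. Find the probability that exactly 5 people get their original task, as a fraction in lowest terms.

11/3600

Favorable outcomes: C(10,5)·!5 = 252·44 = 11088.
Total outcomes: 10! = 3628800.
Probability = 11088/3628800 = 11/3600.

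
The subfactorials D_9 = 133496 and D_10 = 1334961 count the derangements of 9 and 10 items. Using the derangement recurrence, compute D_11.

14684570

D_11 = (11-1)·(D_10 + D_9) = 10·(1334961 + 133496) = 10·1468457 = 14684570.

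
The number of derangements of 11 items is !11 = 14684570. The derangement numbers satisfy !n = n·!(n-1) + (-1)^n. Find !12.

176214841

!12 = 12·14684570 + 1 = 176214841.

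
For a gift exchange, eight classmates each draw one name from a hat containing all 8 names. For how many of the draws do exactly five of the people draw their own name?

Pick the 5 fixed positions: C(8,5) = 56 ways.
The remaining 3 must be deranged: !3 = 2.
Total: 56 × 2 = 112.

112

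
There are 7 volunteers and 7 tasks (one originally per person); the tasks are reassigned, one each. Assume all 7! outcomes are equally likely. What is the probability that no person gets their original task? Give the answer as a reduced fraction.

Favorable outcomes: !7 = 1854.
Total outcomes: 7! = 5040.
Probability = 1854/5040 = 103/280.

103/280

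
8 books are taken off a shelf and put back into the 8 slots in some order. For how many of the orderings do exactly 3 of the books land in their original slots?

Choose which 3 of the 8 are fixed: C(8,3) = 56.
The remaining 5 must be deranged: !5 = 44.
Total: 56 × 44 = 2464.

2464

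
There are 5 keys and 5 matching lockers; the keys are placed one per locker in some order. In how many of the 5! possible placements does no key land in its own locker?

44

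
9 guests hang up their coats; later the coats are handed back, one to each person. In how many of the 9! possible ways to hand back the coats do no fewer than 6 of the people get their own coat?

# with exactly i fixed is C(9,i)·!(9-i); sum over i=6..9:
  i=6: C(9,6)·!3 = 84·2 = 168
  i=7: C(9,7)·!2 = 36·1 = 36
  i=8: C(9,8)·!1 = 9·0 = 0
  i=9: C(9,9)·!0 = 1·1 = 1
Total = 205.

205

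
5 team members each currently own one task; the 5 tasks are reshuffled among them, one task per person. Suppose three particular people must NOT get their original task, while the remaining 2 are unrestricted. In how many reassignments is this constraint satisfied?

64

Inclusion-exclusion on the 3 forbidden self-matches:
Σ_{j=0}^{3} (-1)^j C(3,j)(5-j)!
= C(3,0)·5! - C(3,1)·4! + C(3,2)·3! - C(3,3)·2!
= 120 - 72 + 18 - 2
= 64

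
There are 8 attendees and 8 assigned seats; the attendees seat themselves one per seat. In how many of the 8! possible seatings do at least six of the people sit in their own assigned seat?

29

# with exactly i fixed is C(8,i)·!(8-i); sum over i=6..8:
  i=6: C(8,6)·!2 = 28·1 = 28
  i=7: C(8,7)·!1 = 8·0 = 0
  i=8: C(8,8)·!0 = 1·1 = 1
Total = 29.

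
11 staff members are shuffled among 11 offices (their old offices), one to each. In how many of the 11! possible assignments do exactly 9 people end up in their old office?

55

Choose which 9 of the 11 are fixed: C(11,9) = 55.
The other 2 form a derangement: !2 = 1.
Total: 55 × 1 = 55.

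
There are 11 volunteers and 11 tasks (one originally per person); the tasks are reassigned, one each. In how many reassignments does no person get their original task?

!11 = 11! · Σ_{k=0}^{11} (-1)^k/k!
= 11! - 11!/1! + 11!/2! - 11!/3! + 11!/4! - 11!/5! + 11!/6! - 11!/7! + 11!/8! - 11!/9! + 11!/10! - 11!/11!
= 39916800 - 39916800 + 19958400 - 6652800 + 1663200 - 332640 + 55440 - 7920 + 990 - 110 + 11 - 1
= 14684570

14684570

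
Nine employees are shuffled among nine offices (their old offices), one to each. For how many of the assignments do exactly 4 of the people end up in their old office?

Pick the 4 fixed positions: C(9,4) = 126 ways.
The other 5 form a derangement: !5 = 44.
Total: 126 × 44 = 5544.

5544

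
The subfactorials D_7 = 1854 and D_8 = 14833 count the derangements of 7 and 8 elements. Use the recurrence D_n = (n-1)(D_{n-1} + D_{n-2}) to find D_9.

D_9 = (9-1)·(D_8 + D_7) = 8·(14833 + 1854) = 8·16687 = 133496.

133496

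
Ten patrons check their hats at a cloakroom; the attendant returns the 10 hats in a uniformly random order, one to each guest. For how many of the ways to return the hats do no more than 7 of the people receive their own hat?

Sum C(10,i)·!(10-i) for i = 0..7:
  i=0: C(10,0)·!10 = 1·1334961 = 1334961
  i=1: C(10,1)·!9 = 10·133496 = 1334960
  i=2: C(10,2)·!8 = 45·14833 = 667485
  i=3: C(10,3)·!7 = 120·1854 = 222480
  i=4: C(10,4)·!6 = 210·265 = 55650
  i=5: C(10,5)·!5 = 252·44 = 11088
  i=6: C(10,6)·!4 = 210·9 = 1890
  i=7: C(10,7)·!3 = 120·2 = 240
Total = 3628754.

3628754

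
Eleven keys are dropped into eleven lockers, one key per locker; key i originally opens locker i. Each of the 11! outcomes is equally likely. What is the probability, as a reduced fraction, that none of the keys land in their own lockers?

1468457/3991680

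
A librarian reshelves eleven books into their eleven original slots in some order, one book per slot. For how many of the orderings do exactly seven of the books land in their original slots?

Pick the 7 fixed positions: C(11,7) = 330 ways.
The other 4 form a derangement: !4 = 9.
Total: 330 × 9 = 2970.

2970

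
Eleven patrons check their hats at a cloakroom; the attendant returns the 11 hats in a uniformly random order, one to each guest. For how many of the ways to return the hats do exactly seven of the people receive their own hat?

2970

Choose which 7 of the 11 are fixed: C(11,7) = 330.
The other 4 form a derangement: !4 = 9.
Total: 330 × 9 = 2970.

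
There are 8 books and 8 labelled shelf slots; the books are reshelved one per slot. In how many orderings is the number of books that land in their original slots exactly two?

Pick the 2 fixed positions: C(8,2) = 28 ways.
The other 6 form a derangement: !6 = 265.
Total: 28 × 265 = 7420.

7420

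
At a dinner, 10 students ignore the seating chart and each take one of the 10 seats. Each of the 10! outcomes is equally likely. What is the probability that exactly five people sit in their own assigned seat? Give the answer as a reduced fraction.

Favorable outcomes: C(10,5)·!5 = 252·44 = 11088.
Total outcomes: 10! = 3628800.
Probability = 11088/3628800 = 11/3600.

11/3600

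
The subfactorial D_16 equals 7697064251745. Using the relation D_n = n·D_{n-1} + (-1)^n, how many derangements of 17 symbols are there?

D_17 = 17·7697064251745 - 1 = 130850092279664.

130850092279664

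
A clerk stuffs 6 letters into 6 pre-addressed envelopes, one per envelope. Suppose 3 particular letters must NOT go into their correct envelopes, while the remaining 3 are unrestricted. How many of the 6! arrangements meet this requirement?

Let A_j be the event that the j-th constrained one is fixed. By inclusion-exclusion over the 3 events:
Σ_{j=0}^{3} (-1)^j C(3,j)(6-j)!
= C(3,0)·6! - C(3,1)·5! + C(3,2)·4! - C(3,3)·3!
= 720 - 360 + 72 - 6
= 426

426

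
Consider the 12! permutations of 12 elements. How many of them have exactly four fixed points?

Pick the 4 fixed positions: C(12,4) = 495 ways.
The other 8 form a derangement: !8 = 14833.
Total: 495 × 14833 = 7342335.

7342335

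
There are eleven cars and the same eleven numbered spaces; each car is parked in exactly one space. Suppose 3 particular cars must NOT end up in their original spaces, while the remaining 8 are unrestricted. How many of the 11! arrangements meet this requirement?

30078720

Let A_j be the event that the j-th constrained one is fixed. By inclusion-exclusion over the 3 events:
Σ_{j=0}^{3} (-1)^j C(3,j)(11-j)!
= C(3,0)·11! - C(3,1)·10! + C(3,2)·9! - C(3,3)·8!
= 39916800 - 10886400 + 1088640 - 40320
= 30078720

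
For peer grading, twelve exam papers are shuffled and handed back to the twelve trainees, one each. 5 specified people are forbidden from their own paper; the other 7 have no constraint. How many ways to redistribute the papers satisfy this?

Inclusion-exclusion on the 5 forbidden self-matches:
Σ_{j=0}^{5} (-1)^j C(5,j)(12-j)!
= C(5,0)·12! - C(5,1)·11! + C(5,2)·10! - C(5,3)·9! + C(5,4)·8! - C(5,5)·7!
= 479001600 - 199584000 + 36288000 - 3628800 + 201600 - 5040
= 312273360

312273360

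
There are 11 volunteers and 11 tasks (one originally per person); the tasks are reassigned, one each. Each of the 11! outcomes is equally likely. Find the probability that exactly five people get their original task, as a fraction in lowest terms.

53/17280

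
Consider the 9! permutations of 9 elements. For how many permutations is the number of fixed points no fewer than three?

29143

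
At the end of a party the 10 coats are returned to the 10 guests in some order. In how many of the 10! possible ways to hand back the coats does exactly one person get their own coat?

1334960

Pick the single fixed position: C(10,1) = 10 ways.
The remaining 9 must be deranged: !9 = 133496.
Total: 10 × 133496 = 1334960.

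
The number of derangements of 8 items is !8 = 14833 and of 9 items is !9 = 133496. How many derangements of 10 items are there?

1334961

!10 = (10-1)·(!9 + !8) = 9·(133496 + 14833) = 9·148329 = 1334961.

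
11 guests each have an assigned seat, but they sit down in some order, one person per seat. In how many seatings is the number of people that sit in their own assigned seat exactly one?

14684571

Choose which one of the 11 is fixed: C(11,1) = 11.
The remaining 10 must be deranged: !10 = 1334961.
Total: 11 × 1334961 = 14684571.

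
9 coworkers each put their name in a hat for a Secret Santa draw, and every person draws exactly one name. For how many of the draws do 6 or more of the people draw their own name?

205

# with exactly i fixed is C(9,i)·!(9-i); sum over i=6..9:
  i=6: C(9,6)·!3 = 84·2 = 168
  i=7: C(9,7)·!2 = 36·1 = 36
  i=8: C(9,8)·!1 = 9·0 = 0
  i=9: C(9,9)·!0 = 1·1 = 1
Total = 205.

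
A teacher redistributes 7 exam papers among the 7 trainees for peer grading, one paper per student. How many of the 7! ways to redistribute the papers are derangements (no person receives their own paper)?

Use !n = (n-1)(!(n-1) + !(n-2)).
!7 = 6·(265 + 44) = 6·309 = 1854

1854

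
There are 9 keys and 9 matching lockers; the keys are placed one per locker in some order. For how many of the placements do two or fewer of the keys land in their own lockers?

333737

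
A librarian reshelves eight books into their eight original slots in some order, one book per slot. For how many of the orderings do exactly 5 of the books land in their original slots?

112

Choose which 5 of the 8 are fixed: C(8,5) = 56.
The other 3 form a derangement: !3 = 2.
Total: 56 × 2 = 112.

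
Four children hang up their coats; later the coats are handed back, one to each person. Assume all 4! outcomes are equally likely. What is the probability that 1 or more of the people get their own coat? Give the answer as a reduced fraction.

5/8

Favorable outcomes: Σ_{i≥1} C(4,i)·!(4-i) = 4·2 + 6·1 + 4·0 + 1·1 = 15.
Total outcomes: 4! = 24.
Probability = 15/24 = 5/8.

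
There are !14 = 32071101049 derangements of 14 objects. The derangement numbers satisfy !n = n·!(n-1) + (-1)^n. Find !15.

!15 = 15·32071101049 - 1 = 481066515734.

481066515734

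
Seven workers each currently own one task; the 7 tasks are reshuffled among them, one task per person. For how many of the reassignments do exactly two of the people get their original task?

924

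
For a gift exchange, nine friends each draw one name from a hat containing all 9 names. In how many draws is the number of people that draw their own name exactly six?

168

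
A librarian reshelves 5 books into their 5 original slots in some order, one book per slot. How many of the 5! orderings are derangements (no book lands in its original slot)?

44

The number of derangements of 5 is !5 = Σ_{k=0}^{5} (-1)^k·5!/k!
= 5! - 5!/1! + 5!/2! - 5!/3! + 5!/4! - 5!/5!
= 120 - 120 + 60 - 20 + 5 - 1
= 44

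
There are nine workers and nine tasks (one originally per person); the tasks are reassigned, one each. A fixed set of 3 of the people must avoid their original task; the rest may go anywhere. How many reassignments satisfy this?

Inclusion-exclusion on the 3 forbidden self-matches:
Σ_{j=0}^{3} (-1)^j C(3,j)(9-j)!
= C(3,0)·9! - C(3,1)·8! + C(3,2)·7! - C(3,3)·6!
= 362880 - 120960 + 15120 - 720
= 256320

256320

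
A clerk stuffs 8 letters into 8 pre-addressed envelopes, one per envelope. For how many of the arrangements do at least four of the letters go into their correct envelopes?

771

# with exactly i fixed is C(8,i)·!(8-i); sum over i=4..8:
  i=4: C(8,4)·!4 = 70·9 = 630
  i=5: C(8,5)·!3 = 56·2 = 112
  i=6: C(8,6)·!2 = 28·1 = 28
  i=7: C(8,7)·!1 = 8·0 = 0
  i=8: C(8,8)·!0 = 1·1 = 1
Total = 771.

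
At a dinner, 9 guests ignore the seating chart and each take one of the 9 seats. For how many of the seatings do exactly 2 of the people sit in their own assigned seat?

66744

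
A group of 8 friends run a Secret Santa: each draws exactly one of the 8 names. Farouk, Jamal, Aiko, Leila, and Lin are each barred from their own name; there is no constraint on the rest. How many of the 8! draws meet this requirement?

21234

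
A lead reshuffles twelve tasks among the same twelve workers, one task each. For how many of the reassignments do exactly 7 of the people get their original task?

34848

Pick the 7 fixed positions: C(12,7) = 792 ways.
The remaining 5 must be deranged: !5 = 44.
Total: 792 × 44 = 34848.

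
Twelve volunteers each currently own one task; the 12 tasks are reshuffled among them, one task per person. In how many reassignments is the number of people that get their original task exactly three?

29369120

Choose which 3 of the 12 are fixed: C(12,3) = 220.
The remaining 9 must be deranged: !9 = 133496.
Total: 220 × 133496 = 29369120.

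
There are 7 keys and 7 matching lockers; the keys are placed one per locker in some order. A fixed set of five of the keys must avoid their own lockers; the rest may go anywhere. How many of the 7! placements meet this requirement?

Inclusion-exclusion on the 5 forbidden self-matches:
Σ_{j=0}^{5} (-1)^j C(5,j)(7-j)!
= C(5,0)·7! - C(5,1)·6! + C(5,2)·5! - C(5,3)·4! + C(5,4)·3! - C(5,5)·2!
= 5040 - 3600 + 1200 - 240 + 30 - 2
= 2428

2428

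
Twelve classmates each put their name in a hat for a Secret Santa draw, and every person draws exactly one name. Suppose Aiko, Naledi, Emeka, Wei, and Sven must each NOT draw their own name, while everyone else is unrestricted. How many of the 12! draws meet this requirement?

Let A_j be the event that the j-th constrained one is fixed. By inclusion-exclusion over the 5 events:
Σ_{j=0}^{5} (-1)^j C(5,j)(12-j)!
= C(5,0)·12! - C(5,1)·11! + C(5,2)·10! - C(5,3)·9! + C(5,4)·8! - C(5,5)·7!
= 479001600 - 199584000 + 36288000 - 3628800 + 201600 - 5040
= 312273360

312273360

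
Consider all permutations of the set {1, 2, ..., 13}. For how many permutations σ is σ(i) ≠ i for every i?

2290792932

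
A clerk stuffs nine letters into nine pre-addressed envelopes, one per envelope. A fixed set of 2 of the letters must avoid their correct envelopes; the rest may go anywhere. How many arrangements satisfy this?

Inclusion-exclusion on the 2 forbidden self-matches:
Σ_{j=0}^{2} (-1)^j C(2,j)(9-j)!
= C(2,0)·9! - C(2,1)·8! + C(2,2)·7!
= 362880 - 80640 + 5040
= 287280

287280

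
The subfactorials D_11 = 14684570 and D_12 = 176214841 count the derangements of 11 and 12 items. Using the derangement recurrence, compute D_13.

D_13 = (13-1)·(D_12 + D_11) = 12·(176214841 + 14684570) = 12·190899411 = 2290792932.

2290792932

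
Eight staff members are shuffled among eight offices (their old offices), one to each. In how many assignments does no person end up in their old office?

14833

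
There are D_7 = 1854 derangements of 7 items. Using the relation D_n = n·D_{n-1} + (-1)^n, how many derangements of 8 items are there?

14833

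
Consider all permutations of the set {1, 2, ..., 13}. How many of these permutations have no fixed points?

2290792932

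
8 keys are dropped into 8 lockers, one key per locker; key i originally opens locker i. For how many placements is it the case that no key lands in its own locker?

Recurrence: !8 = 8·!7 + (-1)^8.
!8 = 8·1854 + 1 = 14833

14833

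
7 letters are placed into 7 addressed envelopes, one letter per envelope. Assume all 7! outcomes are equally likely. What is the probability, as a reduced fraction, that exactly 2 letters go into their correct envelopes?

11/60

Favorable outcomes: C(7,2)·!5 = 21·44 = 924.
Total outcomes: 7! = 5040.
Probability = 924/5040 = 11/60.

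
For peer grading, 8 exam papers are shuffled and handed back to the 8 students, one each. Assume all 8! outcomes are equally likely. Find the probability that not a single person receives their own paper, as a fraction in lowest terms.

Favorable outcomes: !8 = 14833.
Total outcomes: 8! = 40320.
Probability = 14833/40320 = 2119/5760.

2119/5760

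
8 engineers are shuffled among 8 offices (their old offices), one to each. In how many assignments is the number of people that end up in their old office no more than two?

37085

# with exactly i fixed is C(8,i)·!(8-i); sum over i=0..2:
  i=0: C(8,0)·!8 = 1·14833 = 14833
  i=1: C(8,1)·!7 = 8·1854 = 14832
  i=2: C(8,2)·!6 = 28·265 = 7420
Total = 37085.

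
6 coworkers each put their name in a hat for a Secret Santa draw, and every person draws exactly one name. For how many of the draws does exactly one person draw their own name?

264

Pick the single fixed position: C(6,1) = 6 ways.
The other 5 form a derangement: !5 = 44.
Total: 6 × 44 = 264.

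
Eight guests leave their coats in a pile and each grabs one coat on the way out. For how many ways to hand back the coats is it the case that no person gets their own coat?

14833

By inclusion-exclusion, !8 = Σ (-1)^k · 8!/k! for k=0..8
= 8! - 8!/1! + 8!/2! - 8!/3! + 8!/4! - 8!/5! + 8!/6! - 8!/7! + 8!/8!
= 40320 - 40320 + 20160 - 6720 + 1680 - 336 + 56 - 8 + 1
= 14833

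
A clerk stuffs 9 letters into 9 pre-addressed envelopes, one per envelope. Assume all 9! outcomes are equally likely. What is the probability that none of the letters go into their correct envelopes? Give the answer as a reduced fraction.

16687/45360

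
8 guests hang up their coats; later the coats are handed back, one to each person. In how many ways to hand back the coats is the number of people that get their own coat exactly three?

2464

Choose which 3 of the 8 are fixed: C(8,3) = 56.
The other 5 form a derangement: !5 = 44.
Total: 56 × 44 = 2464.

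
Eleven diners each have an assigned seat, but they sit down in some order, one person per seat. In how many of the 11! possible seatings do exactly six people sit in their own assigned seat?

Choose which 6 of the 11 are fixed: C(11,6) = 462.
The other 5 form a derangement: !5 = 44.
Total: 462 × 44 = 20328.

20328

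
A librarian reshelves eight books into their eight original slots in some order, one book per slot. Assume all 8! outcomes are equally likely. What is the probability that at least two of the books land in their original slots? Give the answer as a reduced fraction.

2131/8064

Favorable outcomes: Σ_{i≥2} C(8,i)·!(8-i) = 28·265 + 56·44 + 70·9 + 56·2 + 28·1 + 8·0 + 1·1 = 10655.
Total outcomes: 8! = 40320.
Probability = 10655/40320 = 2131/8064.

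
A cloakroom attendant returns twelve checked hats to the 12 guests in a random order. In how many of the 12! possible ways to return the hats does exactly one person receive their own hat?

Pick the single fixed position: C(12,1) = 12 ways.
The remaining 11 must be deranged: !11 = 14684570.
Total: 12 × 14684570 = 176214840.

176214840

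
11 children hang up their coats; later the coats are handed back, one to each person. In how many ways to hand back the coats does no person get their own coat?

Recurrence: !11 = 10·(!10 + !9).
!11 = 10·(1334961 + 133496) = 10·1468457 = 14684570

14684570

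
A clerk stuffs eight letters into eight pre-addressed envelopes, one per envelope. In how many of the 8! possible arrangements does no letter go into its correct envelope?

14833

The number of derangements of 8 is !8 = Σ_{k=0}^{8} (-1)^k·8!/k!
= 8! - 8!/1! + 8!/2! - 8!/3! + 8!/4! - 8!/5! + 8!/6! - 8!/7! + 8!/8!
= 40320 - 40320 + 20160 - 6720 + 1680 - 336 + 56 - 8 + 1
= 14833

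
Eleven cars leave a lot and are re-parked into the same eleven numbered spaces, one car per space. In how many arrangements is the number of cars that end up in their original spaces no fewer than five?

146114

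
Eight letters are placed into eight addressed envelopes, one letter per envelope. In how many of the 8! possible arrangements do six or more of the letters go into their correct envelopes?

29

Sum C(8,i)·!(8-i) for i = 6..8:
  i=6: C(8,6)·!2 = 28·1 = 28
  i=7: C(8,7)·!1 = 8·0 = 0
  i=8: C(8,8)·!0 = 1·1 = 1
Total = 29.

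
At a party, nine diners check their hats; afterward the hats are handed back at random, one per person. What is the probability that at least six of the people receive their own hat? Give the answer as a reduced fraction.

Favorable outcomes: Σ_{i≥6} C(9,i)·!(9-i) = 84·2 + 36·1 + 9·0 + 1·1 = 205.
Total outcomes: 9! = 362880.
Probability = 205/362880 = 41/72576.

41/72576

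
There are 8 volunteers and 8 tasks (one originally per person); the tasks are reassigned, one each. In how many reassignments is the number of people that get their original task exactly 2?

Pick the 2 fixed positions: C(8,2) = 28 ways.
The other 6 form a derangement: !6 = 265.
Total: 28 × 265 = 7420.

7420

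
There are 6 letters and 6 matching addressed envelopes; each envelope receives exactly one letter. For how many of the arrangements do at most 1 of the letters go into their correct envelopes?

529

# with exactly i fixed is C(6,i)·!(6-i); sum over i=0..1:
  i=0: C(6,0)·!6 = 1·265 = 265
  i=1: C(6,1)·!5 = 6·44 = 264
Total = 529.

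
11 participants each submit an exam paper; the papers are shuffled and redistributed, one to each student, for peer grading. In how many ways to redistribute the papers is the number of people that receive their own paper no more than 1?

# with exactly i fixed is C(11,i)·!(11-i); sum over i=0..1:
  i=0: C(11,0)·!11 = 1·14684570 = 14684570
  i=1: C(11,1)·!10 = 11·1334961 = 14684571
Total = 29369141.

29369141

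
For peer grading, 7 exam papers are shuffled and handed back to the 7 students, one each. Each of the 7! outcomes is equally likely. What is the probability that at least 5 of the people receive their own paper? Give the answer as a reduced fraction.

Favorable outcomes: Σ_{i≥5} C(7,i)·!(7-i) = 21·1 + 7·0 + 1·1 = 22.
Total outcomes: 7! = 5040.
Probability = 22/5040 = 11/2520.

11/2520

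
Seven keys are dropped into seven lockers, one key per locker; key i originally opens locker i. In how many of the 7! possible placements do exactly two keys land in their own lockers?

924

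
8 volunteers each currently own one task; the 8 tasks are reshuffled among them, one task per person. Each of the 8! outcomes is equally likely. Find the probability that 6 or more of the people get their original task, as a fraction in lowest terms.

29/40320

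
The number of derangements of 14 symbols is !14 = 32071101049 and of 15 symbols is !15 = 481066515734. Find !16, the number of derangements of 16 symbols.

7697064251745

!16 = (16-1)·(!15 + !14) = 15·(481066515734 + 32071101049) = 15·513137616783 = 7697064251745.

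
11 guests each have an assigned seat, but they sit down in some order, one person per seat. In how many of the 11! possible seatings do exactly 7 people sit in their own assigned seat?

2970

Choose which 7 of the 11 are fixed: C(11,7) = 330.
The remaining 4 must be deranged: !4 = 9.
Total: 330 × 9 = 2970.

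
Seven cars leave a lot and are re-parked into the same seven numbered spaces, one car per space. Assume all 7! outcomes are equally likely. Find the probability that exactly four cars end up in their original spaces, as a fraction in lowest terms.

1/72

Favorable outcomes: C(7,4)·!3 = 35·2 = 70.
Total outcomes: 7! = 5040.
Probability = 70/5040 = 1/72.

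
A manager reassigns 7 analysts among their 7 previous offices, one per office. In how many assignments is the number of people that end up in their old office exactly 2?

924

Pick the 2 fixed positions: C(7,2) = 21 ways.
The other 5 form a derangement: !5 = 44.
Total: 21 × 44 = 924.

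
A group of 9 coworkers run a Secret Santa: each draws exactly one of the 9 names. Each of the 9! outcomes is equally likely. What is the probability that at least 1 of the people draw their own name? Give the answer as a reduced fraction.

Favorable outcomes: Σ_{i≥1} C(9,i)·!(9-i) = 9·14833 + 36·1854 + 84·265 + 126·44 + 126·9 + 84·2 + 36·1 + 9·0 + 1·1 = 229384.
Total outcomes: 9! = 362880.
Probability = 229384/362880 = 28673/45360.

28673/45360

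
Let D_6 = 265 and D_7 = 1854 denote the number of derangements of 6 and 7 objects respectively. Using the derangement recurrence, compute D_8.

14833

D_8 = (8-1)·(D_7 + D_6) = 7·(1854 + 265) = 7·2119 = 14833.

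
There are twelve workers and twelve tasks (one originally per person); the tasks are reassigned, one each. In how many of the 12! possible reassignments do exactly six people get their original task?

Pick the 6 fixed positions: C(12,6) = 924 ways.
The other 6 form a derangement: !6 = 265.
Total: 924 × 265 = 244860.

244860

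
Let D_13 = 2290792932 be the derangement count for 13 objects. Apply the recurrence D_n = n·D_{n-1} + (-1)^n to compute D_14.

32071101049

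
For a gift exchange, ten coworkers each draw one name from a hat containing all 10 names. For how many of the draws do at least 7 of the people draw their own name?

286

Sum C(10,i)·!(10-i) for i = 7..10:
  i=7: C(10,7)·!3 = 120·2 = 240
  i=8: C(10,8)·!2 = 45·1 = 45
  i=9: C(10,9)·!1 = 10·0 = 0
  i=10: C(10,10)·!0 = 1·1 = 1
Total = 286.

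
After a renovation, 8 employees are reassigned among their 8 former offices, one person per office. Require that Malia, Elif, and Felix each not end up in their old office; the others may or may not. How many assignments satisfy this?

27240

Let A_j be the event that the j-th constrained one is fixed. By inclusion-exclusion over the 3 events:
Σ_{j=0}^{3} (-1)^j C(3,j)(8-j)!
= C(3,0)·8! - C(3,1)·7! + C(3,2)·6! - C(3,3)·5!
= 40320 - 15120 + 2160 - 120
= 27240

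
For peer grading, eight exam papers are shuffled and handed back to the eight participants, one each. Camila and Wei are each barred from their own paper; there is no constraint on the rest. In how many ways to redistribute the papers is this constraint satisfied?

30960

Inclusion-exclusion on the 2 forbidden self-matches:
Σ_{j=0}^{2} (-1)^j C(2,j)(8-j)!
= C(2,0)·8! - C(2,1)·7! + C(2,2)·6!
= 40320 - 10080 + 720
= 30960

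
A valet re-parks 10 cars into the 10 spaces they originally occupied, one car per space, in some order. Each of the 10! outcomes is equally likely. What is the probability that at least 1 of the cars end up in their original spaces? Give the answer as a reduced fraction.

Favorable outcomes: Σ_{i≥1} C(10,i)·!(10-i) = 10·133496 + 45·14833 + 120·1854 + 210·265 + 252·44 + 210·9 + 120·2 + 45·1 + 10·0 + 1·1 = 2293839.
Total outcomes: 10! = 3628800.
Probability = 2293839/3628800 = 28319/44800.

28319/44800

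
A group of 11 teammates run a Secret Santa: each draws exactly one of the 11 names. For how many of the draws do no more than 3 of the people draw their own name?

39158866

# with exactly i fixed is C(11,i)·!(11-i); sum over i=0..3:
  i=0: C(11,0)·!11 = 1·14684570 = 14684570
  i=1: C(11,1)·!10 = 11·1334961 = 14684571
  i=2: C(11,2)·!9 = 55·133496 = 7342280
  i=3: C(11,3)·!8 = 165·14833 = 2447445
Total = 39158866.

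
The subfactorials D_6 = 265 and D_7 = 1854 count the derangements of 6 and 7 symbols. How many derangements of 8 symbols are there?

D_8 = (8-1)·(D_7 + D_6) = 7·(1854 + 265) = 7·2119 = 14833.

14833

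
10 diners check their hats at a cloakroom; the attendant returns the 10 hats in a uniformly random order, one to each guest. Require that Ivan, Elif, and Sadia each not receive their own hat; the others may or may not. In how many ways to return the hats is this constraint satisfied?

2656080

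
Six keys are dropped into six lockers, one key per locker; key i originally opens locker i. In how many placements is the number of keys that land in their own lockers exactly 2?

135

Choose which 2 of the 6 are fixed: C(6,2) = 15.
The remaining 4 must be deranged: !4 = 9.
Total: 15 × 9 = 135.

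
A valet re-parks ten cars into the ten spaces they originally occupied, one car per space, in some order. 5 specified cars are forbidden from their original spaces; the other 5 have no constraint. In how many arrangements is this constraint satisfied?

Inclusion-exclusion on the 5 forbidden self-matches:
Σ_{j=0}^{5} (-1)^j C(5,j)(10-j)!
= C(5,0)·10! - C(5,1)·9! + C(5,2)·8! - C(5,3)·7! + C(5,4)·6! - C(5,5)·5!
= 3628800 - 1814400 + 403200 - 50400 + 3600 - 120
= 2170680

2170680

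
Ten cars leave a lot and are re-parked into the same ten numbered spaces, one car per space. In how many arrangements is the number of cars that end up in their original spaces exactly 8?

Choose which 8 of the 10 are fixed: C(10,8) = 45.
The other 2 form a derangement: !2 = 1.
Total: 45 × 1 = 45.

45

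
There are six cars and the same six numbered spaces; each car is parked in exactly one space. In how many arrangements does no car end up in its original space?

265

The subfactorial !6 = [6!/e] (nearest integer).
6! = 720, and 720/e ≈ 264.87, so !6 = 265.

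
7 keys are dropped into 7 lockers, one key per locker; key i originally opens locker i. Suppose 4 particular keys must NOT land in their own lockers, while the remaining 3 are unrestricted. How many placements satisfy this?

Let A_j be the event that the j-th constrained one is fixed. By inclusion-exclusion over the 4 events:
Σ_{j=0}^{4} (-1)^j C(4,j)(7-j)!
= C(4,0)·7! - C(4,1)·6! + C(4,2)·5! - C(4,3)·4! + C(4,4)·3!
= 5040 - 2880 + 720 - 96 + 6
= 2790

2790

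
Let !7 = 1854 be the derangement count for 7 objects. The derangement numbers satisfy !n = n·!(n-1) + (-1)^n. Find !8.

!8 = 8·1854 + 1 = 14833.

14833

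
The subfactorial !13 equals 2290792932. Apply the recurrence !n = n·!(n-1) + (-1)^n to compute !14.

32071101049

!14 = 14·2290792932 + 1 = 32071101049.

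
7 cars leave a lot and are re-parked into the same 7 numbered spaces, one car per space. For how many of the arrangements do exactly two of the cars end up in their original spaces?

924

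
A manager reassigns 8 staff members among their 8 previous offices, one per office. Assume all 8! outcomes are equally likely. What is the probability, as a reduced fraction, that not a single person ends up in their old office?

Favorable outcomes: !8 = 14833.
Total outcomes: 8! = 40320.
Probability = 14833/40320 = 2119/5760.

2119/5760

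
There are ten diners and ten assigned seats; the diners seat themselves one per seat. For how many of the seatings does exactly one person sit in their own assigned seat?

1334960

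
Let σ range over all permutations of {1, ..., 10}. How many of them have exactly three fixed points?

222480

Pick the 3 fixed positions: C(10,3) = 120 ways.
The remaining 7 must be deranged: !7 = 1854.
Total: 120 × 1854 = 222480.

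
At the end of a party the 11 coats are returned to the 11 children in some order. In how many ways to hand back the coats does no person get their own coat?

By inclusion-exclusion, !11 = Σ (-1)^k · 11!/k! for k=0..11
= 11! - 11!/1! + 11!/2! - 11!/3! + 11!/4! - 11!/5! + 11!/6! - 11!/7! + 11!/8! - 11!/9! + 11!/10! - 11!/11!
= 39916800 - 39916800 + 19958400 - 6652800 + 1663200 - 332640 + 55440 - 7920 + 990 - 110 + 11 - 1
= 14684570

14684570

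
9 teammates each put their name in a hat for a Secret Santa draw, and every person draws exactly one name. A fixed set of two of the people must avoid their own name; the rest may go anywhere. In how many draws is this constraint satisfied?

287280

Inclusion-exclusion on the 2 forbidden self-matches:
Σ_{j=0}^{2} (-1)^j C(2,j)(9-j)!
= C(2,0)·9! - C(2,1)·8! + C(2,2)·7!
= 362880 - 80640 + 5040
= 287280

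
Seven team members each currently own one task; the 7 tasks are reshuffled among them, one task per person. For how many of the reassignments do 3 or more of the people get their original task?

407

Sum C(7,i)·!(7-i) for i = 3..7:
  i=3: C(7,3)·!4 = 35·9 = 315
  i=4: C(7,4)·!3 = 35·2 = 70
  i=5: C(7,5)·!2 = 21·1 = 21
  i=6: C(7,6)·!1 = 7·0 = 0
  i=7: C(7,7)·!0 = 1·1 = 1
Total = 407.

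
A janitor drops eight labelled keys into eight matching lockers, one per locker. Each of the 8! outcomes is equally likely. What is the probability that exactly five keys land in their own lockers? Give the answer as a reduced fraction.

1/360

Favorable outcomes: C(8,5)·!3 = 56·2 = 112.
Total outcomes: 8! = 40320.
Probability = 112/40320 = 1/360.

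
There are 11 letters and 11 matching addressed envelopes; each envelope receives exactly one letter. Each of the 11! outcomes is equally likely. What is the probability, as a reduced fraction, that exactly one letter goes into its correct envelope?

Favorable outcomes: C(11,1)·!10 = 11·1334961 = 14684571.
Total outcomes: 11! = 39916800.
Probability = 14684571/39916800 = 16481/44800.

16481/44800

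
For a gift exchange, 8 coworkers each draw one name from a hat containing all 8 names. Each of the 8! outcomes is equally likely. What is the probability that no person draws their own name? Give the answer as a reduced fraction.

2119/5760

Favorable outcomes: !8 = 14833.
Total outcomes: 8! = 40320.
Probability = 14833/40320 = 2119/5760.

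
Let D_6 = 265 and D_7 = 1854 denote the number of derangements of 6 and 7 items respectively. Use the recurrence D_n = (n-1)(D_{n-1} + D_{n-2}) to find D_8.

D_8 = (8-1)·(D_7 + D_6) = 7·(1854 + 265) = 7·2119 = 14833.

14833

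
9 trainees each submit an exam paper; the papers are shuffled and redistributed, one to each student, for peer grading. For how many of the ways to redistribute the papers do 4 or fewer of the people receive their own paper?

Sum C(9,i)·!(9-i) for i = 0..4:
  i=0: C(9,0)·!9 = 1·133496 = 133496
  i=1: C(9,1)·!8 = 9·14833 = 133497
  i=2: C(9,2)·!7 = 36·1854 = 66744
  i=3: C(9,3)·!6 = 84·265 = 22260
  i=4: C(9,4)·!5 = 126·44 = 5544
Total = 361541.

361541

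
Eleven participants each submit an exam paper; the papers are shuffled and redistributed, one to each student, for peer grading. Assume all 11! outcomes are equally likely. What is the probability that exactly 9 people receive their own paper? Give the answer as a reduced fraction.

1/725760

Favorable outcomes: C(11,9)·!2 = 55·1 = 55.
Total outcomes: 11! = 39916800.
Probability = 55/39916800 = 1/725760.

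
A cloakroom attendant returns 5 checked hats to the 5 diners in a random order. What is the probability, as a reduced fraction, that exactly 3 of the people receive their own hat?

1/12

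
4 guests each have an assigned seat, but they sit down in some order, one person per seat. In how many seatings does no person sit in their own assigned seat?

9

!4 is the nearest integer to 4!/e.
4! = 24, and 24/e ≈ 8.83, so !4 = 9.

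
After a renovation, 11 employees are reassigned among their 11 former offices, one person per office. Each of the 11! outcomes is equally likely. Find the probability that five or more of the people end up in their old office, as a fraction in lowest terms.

Favorable outcomes: Σ_{i≥5} C(11,i)·!(11-i) = 462·265 + 462·44 + 330·9 + 165·2 + 55·1 + 11·0 + 1·1 = 146114.
Total outcomes: 11! = 39916800.
Probability = 146114/39916800 = 73057/19958400.

73057/19958400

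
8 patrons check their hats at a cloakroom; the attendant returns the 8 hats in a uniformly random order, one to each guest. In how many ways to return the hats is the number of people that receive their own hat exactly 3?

Pick the 3 fixed positions: C(8,3) = 56 ways.
The remaining 5 must be deranged: !5 = 44.
Total: 56 × 44 = 2464.

2464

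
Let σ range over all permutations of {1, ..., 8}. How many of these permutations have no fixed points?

14833

By inclusion-exclusion, !8 = Σ (-1)^k · 8!/k! for k=0..8
= 8! - 8!/1! + 8!/2! - 8!/3! + 8!/4! - 8!/5! + 8!/6! - 8!/7! + 8!/8!
= 40320 - 40320 + 20160 - 6720 + 1680 - 336 + 56 - 8 + 1
= 14833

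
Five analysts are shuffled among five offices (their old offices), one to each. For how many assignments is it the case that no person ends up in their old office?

44

Recurrence: !5 = 5·!4 + (-1)^5.
!5 = 5·9 - 1 = 44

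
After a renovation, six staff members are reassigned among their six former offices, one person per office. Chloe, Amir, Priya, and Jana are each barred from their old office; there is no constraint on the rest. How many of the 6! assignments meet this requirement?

362

Let A_j be the event that the j-th constrained one is fixed. By inclusion-exclusion over the 4 events:
Σ_{j=0}^{4} (-1)^j C(4,j)(6-j)!
= C(4,0)·6! - C(4,1)·5! + C(4,2)·4! - C(4,3)·3! + C(4,4)·2!
= 720 - 480 + 144 - 24 + 2
= 362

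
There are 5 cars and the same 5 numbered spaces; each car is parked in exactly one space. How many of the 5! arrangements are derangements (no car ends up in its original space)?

44

Recurrence: !5 = 4·(!4 + !3).
!5 = 4·(9 + 2) = 4·11 = 44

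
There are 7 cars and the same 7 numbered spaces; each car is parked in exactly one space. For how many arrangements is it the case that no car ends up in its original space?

1854

!7 = 7! · Σ_{k=0}^{7} (-1)^k/k!
= 7! - 7!/1! + 7!/2! - 7!/3! + 7!/4! - 7!/5! + 7!/6! - 7!/7!
= 5040 - 5040 + 2520 - 840 + 210 - 42 + 7 - 1
= 1854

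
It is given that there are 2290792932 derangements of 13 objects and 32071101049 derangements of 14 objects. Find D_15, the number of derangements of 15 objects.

481066515734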